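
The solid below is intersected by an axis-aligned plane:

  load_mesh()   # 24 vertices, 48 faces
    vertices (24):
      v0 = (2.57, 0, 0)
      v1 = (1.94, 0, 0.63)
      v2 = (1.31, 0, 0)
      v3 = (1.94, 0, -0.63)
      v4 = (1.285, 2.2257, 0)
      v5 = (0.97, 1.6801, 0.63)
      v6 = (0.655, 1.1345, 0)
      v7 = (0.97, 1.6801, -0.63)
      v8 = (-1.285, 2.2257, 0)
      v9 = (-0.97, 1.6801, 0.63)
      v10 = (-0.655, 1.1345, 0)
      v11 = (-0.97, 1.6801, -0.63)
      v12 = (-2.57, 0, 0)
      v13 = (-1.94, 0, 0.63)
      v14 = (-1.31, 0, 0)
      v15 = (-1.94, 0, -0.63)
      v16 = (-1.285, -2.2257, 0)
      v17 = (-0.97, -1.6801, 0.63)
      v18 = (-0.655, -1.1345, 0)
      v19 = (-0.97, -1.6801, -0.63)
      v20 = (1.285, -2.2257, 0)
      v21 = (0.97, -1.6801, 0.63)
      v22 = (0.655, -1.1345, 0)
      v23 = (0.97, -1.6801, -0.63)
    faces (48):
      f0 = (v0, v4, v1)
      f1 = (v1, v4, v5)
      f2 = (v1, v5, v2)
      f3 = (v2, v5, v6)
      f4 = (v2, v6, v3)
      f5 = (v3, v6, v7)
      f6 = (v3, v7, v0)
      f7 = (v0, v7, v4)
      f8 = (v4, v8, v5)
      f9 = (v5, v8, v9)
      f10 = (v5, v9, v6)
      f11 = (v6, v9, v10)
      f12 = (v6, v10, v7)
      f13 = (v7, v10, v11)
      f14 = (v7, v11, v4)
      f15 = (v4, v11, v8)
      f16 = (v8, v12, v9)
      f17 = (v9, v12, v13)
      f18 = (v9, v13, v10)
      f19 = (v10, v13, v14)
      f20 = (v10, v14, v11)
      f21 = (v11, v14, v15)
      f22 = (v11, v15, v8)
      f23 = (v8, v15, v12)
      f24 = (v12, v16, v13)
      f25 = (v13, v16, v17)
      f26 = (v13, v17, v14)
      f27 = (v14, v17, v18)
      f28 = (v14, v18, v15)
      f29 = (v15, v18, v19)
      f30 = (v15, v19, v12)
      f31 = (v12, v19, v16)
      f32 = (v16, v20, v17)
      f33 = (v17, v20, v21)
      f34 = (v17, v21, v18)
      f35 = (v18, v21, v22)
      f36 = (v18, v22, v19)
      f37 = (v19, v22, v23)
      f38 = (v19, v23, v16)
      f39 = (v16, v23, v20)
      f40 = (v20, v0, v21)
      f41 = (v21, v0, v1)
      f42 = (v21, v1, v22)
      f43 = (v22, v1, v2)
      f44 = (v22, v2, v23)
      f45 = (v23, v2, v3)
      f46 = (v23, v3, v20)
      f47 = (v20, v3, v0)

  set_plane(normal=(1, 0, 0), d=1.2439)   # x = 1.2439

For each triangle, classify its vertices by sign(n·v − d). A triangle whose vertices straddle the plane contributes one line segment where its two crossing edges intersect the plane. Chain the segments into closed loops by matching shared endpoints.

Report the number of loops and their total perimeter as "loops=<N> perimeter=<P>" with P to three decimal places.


Straddling triangles (20 of 48):
  (v1,v4,v5) [++-] → (1.2439, 2.15451, 0.0822)–(1.2439, 1.20569, 0.63)  len=1.0956
  (v1,v5,v2) [+-+] → (1.2439, 1.20569, 0.63)–(1.2439, 0.326631, 0.122479)  len=1.0150
  (v2,v5,v6) [+--] → (1.2439, 0.326631, 0.122479)–(1.2439, 0.114489, 0)  len=0.2450
  (v2,v6,v3) [+-+] → (1.2439, 0.114489, 0)–(1.2439, 0.614572, -0.288721)  len=0.5774
  (v3,v6,v7) [+--] → (1.2439, 0.614572, -0.288721)–(1.2439, 1.20569, -0.63)  len=0.6826
  (v3,v7,v0) [+-+] → (1.2439, 1.20569, -0.63)–(1.2439, 1.39249, -0.522152)  len=0.2157
  (v0,v7,v4) [+-+] → (1.2439, 1.39249, -0.522152)–(1.2439, 2.15451, -0.0822)  len=0.8799
  (v4,v8,v5) [+--] → (1.2439, 2.2257, 0)–(1.2439, 2.15451, 0.0822)  len=0.1087
  (v7,v11,v4) [--+] → (1.2439, 2.21576, -0.0114825)–(1.2439, 2.15451, -0.0822)  len=0.0936
  (v4,v11,v8) [+--] → (1.2439, 2.21576, -0.0114825)–(1.2439, 2.2257, 0)  len=0.0152
  (v16,v20,v17) [-+-] → (1.2439, -2.2257, 0)–(1.2439, -2.21576, 0.0114825)  len=0.0152
  (v17,v20,v21) [-+-] → (1.2439, -2.21576, 0.0114825)–(1.2439, -2.15451, 0.0822)  len=0.0936
  (v16,v23,v20) [--+] → (1.2439, -2.15451, -0.0822)–(1.2439, -2.2257, 0)  len=0.1087
  (v20,v0,v21) [++-] → (1.2439, -1.39249, 0.522152)–(1.2439, -2.15451, 0.0822)  len=0.8799
  (v21,v0,v1) [-++] → (1.2439, -1.39249, 0.522152)–(1.2439, -1.20569, 0.63)  len=0.2157
  (v21,v1,v22) [-+-] → (1.2439, -1.20569, 0.63)–(1.2439, -0.614572, 0.288721)  len=0.6826
  (v22,v1,v2) [-++] → (1.2439, -0.614572, 0.288721)–(1.2439, -0.114489, 0)  len=0.5774
  (v22,v2,v23) [-+-] → (1.2439, -0.114489, 0)–(1.2439, -0.326631, -0.122479)  len=0.2450
  (v23,v2,v3) [-++] → (1.2439, -0.326631, -0.122479)–(1.2439, -1.20569, -0.63)  len=1.0150
  (v23,v3,v20) [-++] → (1.2439, -1.20569, -0.63)–(1.2439, -2.15451, -0.0822)  len=1.0956

Chained into 2 loop(s):
  loop 1: 10 segments, perimeter = 4.9287
  loop 2: 10 segments, perimeter = 4.9287
Total perimeter = 9.857

loops=2 perimeter=9.857


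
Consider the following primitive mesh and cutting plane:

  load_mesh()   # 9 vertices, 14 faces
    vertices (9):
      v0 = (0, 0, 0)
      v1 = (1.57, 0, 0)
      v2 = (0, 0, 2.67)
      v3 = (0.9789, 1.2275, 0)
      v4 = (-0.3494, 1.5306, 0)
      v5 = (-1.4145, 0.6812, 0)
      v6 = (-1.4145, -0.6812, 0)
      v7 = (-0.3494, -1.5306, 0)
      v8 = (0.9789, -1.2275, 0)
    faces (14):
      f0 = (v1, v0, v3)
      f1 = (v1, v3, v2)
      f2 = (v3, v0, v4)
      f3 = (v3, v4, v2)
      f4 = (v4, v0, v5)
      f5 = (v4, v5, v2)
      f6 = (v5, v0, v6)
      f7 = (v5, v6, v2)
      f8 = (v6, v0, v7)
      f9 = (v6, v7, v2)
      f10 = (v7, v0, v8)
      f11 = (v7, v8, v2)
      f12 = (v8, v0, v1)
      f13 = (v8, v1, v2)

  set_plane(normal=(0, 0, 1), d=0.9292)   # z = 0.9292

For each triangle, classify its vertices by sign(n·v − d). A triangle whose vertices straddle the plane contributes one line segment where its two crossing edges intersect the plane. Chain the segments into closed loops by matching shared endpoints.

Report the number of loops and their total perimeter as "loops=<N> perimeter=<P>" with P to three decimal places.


Straddling triangles (7 of 14):
  (v1,v3,v2) [--+] → (0.638228, 0.800312, 0.9292)–(1.02362, 0, 0.9292)  len=0.8883
  (v3,v4,v2) [--+] → (-0.227804, 0.997928, 0.9292)–(0.638228, 0.800312, 0.9292)  len=0.8883
  (v4,v5,v2) [--+] → (-0.922233, 0.444132, 0.9292)–(-0.227804, 0.997928, 0.9292)  len=0.8882
  (v5,v6,v2) [--+] → (-0.922233, -0.444132, 0.9292)–(-0.922233, 0.444132, 0.9292)  len=0.8883
  (v6,v7,v2) [--+] → (-0.227804, -0.997928, 0.9292)–(-0.922233, -0.444132, 0.9292)  len=0.8882
  (v7,v8,v2) [--+] → (0.638228, -0.800312, 0.9292)–(-0.227804, -0.997928, 0.9292)  len=0.8883
  (v8,v1,v2) [--+] → (1.02362, 0, 0.9292)–(0.638228, -0.800312, 0.9292)  len=0.8883

Chained into 1 loop(s):
  loop 1: 7 segments, perimeter = 6.2178
Total perimeter = 6.218

loops=1 perimeter=6.218


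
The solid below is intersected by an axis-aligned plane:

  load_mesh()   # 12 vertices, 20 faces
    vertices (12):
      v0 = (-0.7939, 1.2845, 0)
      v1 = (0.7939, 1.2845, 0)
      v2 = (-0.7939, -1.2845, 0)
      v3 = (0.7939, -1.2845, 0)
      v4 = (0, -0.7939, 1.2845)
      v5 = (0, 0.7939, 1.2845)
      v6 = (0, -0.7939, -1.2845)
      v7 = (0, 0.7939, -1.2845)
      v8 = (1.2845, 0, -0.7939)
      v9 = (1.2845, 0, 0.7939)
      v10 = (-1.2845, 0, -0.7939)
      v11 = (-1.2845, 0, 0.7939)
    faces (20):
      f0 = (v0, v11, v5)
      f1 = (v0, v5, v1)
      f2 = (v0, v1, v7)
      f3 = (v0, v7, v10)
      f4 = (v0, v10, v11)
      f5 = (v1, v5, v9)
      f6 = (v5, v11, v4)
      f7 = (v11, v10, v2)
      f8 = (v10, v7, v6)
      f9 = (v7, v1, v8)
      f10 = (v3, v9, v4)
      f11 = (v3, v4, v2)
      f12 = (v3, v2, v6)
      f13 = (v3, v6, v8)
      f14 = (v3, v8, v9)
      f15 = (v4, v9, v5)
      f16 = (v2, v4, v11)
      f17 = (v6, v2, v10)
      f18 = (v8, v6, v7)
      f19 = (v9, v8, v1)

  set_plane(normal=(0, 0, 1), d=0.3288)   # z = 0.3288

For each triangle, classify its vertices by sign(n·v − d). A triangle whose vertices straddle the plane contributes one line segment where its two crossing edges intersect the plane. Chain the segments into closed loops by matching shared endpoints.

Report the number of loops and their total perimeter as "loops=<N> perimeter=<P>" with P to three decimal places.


loops=1 perimeter=7.884

Straddling triangles (10 of 20):
  (v0,v11,v5) [-++] → (-0.997086, 0.752514, 0.3288)–(-0.590681, 1.15892, 0.3288)  len=0.5747
  (v0,v5,v1) [-+-] → (-0.590681, 1.15892, 0.3288)–(0.590681, 1.15892, 0.3288)  len=1.1814
  (v0,v10,v11) [--+] → (-1.2845, 0, 0.3288)–(-0.997086, 0.752514, 0.3288)  len=0.8055
  (v1,v5,v9) [-++] → (0.590681, 1.15892, 0.3288)–(0.997086, 0.752514, 0.3288)  len=0.5747
  (v11,v10,v2) [+--] → (-1.2845, 0, 0.3288)–(-0.997086, -0.752514, 0.3288)  len=0.8055
  (v3,v9,v4) [-++] → (0.997086, -0.752514, 0.3288)–(0.590681, -1.15892, 0.3288)  len=0.5747
  (v3,v4,v2) [-+-] → (0.590681, -1.15892, 0.3288)–(-0.590681, -1.15892, 0.3288)  len=1.1814
  (v3,v8,v9) [--+] → (1.2845, 0, 0.3288)–(0.997086, -0.752514, 0.3288)  len=0.8055
  (v2,v4,v11) [-++] → (-0.590681, -1.15892, 0.3288)–(-0.997086, -0.752514, 0.3288)  len=0.5747
  (v9,v8,v1) [+--] → (1.2845, 0, 0.3288)–(0.997086, 0.752514, 0.3288)  len=0.8055

Chained into 1 loop(s):
  loop 1: 10 segments, perimeter = 7.8838
Total perimeter = 7.884


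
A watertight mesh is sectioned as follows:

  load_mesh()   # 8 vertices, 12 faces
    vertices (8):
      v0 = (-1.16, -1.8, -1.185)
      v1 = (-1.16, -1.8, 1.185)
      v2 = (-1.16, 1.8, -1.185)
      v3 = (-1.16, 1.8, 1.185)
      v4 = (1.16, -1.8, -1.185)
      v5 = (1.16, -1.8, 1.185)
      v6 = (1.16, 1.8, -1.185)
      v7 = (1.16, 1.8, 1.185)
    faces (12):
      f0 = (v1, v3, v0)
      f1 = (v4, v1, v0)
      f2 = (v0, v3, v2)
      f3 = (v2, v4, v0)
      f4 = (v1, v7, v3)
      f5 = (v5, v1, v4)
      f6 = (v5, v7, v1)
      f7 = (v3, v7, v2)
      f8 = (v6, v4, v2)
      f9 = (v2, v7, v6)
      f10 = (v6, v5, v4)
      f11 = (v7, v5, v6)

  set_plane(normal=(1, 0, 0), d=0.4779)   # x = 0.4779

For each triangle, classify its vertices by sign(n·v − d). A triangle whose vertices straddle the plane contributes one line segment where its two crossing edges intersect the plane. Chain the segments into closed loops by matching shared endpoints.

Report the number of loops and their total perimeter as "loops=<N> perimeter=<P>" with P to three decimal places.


loops=1 perimeter=11.940

Straddling triangles (8 of 12):
  (v4,v1,v0) [+--] → (0.4779, -1.8, -0.4882)–(0.4779, -1.8, -1.185)  len=0.6968
  (v2,v4,v0) [-+-] → (0.4779, -0.741569, -1.185)–(0.4779, -1.8, -1.185)  len=1.0584
  (v1,v7,v3) [-+-] → (0.4779, 0.741569, 1.185)–(0.4779, 1.8, 1.185)  len=1.0584
  (v5,v1,v4) [+-+] → (0.4779, -1.8, 1.185)–(0.4779, -1.8, -0.4882)  len=1.6732
  (v5,v7,v1) [++-] → (0.4779, 0.741569, 1.185)–(0.4779, -1.8, 1.185)  len=2.5416
  (v3,v7,v2) [-+-] → (0.4779, 1.8, 1.185)–(0.4779, 1.8, 0.4882)  len=0.6968
  (v6,v4,v2) [++-] → (0.4779, -0.741569, -1.185)–(0.4779, 1.8, -1.185)  len=2.5416
  (v2,v7,v6) [-++] → (0.4779, 1.8, 0.4882)–(0.4779, 1.8, -1.185)  len=1.6732

Chained into 1 loop(s):
  loop 1: 8 segments, perimeter = 11.9400
Total perimeter = 11.940


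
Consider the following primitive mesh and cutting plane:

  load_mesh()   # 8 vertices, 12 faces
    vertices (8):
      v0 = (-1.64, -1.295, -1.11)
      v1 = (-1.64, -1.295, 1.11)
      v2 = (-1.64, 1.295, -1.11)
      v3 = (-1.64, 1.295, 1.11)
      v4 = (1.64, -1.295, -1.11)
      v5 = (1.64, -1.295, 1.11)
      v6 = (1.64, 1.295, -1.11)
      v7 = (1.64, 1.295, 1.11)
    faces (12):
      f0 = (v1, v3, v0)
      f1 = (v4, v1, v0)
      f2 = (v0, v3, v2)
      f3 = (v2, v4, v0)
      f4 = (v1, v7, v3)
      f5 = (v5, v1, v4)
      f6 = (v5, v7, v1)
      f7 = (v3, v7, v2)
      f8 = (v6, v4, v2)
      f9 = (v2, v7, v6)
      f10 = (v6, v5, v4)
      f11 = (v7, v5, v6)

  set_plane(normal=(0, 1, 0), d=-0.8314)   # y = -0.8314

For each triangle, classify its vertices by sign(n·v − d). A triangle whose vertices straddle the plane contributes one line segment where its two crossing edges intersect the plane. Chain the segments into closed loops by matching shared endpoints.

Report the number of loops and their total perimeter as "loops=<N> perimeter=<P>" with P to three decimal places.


loops=1 perimeter=11.000

Straddling triangles (8 of 12):
  (v1,v3,v0) [-+-] → (-1.64, -0.8314, 1.11)–(-1.64, -0.8314, -0.712629)  len=1.8226
  (v0,v3,v2) [-++] → (-1.64, -0.8314, -0.712629)–(-1.64, -0.8314, -1.11)  len=0.3974
  (v2,v4,v0) [+--] → (1.05289, -0.8314, -1.11)–(-1.64, -0.8314, -1.11)  len=2.6929
  (v1,v7,v3) [-++] → (-1.05289, -0.8314, 1.11)–(-1.64, -0.8314, 1.11)  len=0.5871
  (v5,v7,v1) [-+-] → (1.64, -0.8314, 1.11)–(-1.05289, -0.8314, 1.11)  len=2.6929
  (v6,v4,v2) [+-+] → (1.64, -0.8314, -1.11)–(1.05289, -0.8314, -1.11)  len=0.5871
  (v6,v5,v4) [+--] → (1.64, -0.8314, 0.712629)–(1.64, -0.8314, -1.11)  len=1.8226
  (v7,v5,v6) [+-+] → (1.64, -0.8314, 1.11)–(1.64, -0.8314, 0.712629)  len=0.3974

Chained into 1 loop(s):
  loop 1: 8 segments, perimeter = 11.0000
Total perimeter = 11.000


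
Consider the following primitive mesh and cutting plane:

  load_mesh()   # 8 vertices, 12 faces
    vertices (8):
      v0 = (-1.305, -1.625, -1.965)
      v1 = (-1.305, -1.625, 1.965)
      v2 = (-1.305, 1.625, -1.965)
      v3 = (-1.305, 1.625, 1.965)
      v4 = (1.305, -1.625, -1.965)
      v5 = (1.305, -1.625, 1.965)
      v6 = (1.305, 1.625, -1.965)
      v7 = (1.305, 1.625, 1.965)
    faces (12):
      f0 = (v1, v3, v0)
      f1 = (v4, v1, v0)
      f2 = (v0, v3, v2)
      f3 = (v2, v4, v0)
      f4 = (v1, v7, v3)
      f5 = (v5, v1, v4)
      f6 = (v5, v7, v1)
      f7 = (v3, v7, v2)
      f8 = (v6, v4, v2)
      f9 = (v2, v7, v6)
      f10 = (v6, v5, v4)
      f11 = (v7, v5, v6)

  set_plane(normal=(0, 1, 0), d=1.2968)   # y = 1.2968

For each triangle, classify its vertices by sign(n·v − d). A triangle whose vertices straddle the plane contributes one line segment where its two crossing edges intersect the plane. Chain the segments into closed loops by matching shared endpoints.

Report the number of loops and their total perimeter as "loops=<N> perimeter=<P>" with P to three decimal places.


loops=1 perimeter=13.080

Straddling triangles (8 of 12):
  (v1,v3,v0) [-+-] → (-1.305, 1.2968, 1.965)–(-1.305, 1.2968, 1.56813)  len=0.3969
  (v0,v3,v2) [-++] → (-1.305, 1.2968, 1.56813)–(-1.305, 1.2968, -1.965)  len=3.5331
  (v2,v4,v0) [+--] → (-1.04143, 1.2968, -1.965)–(-1.305, 1.2968, -1.965)  len=0.2636
  (v1,v7,v3) [-++] → (1.04143, 1.2968, 1.965)–(-1.305, 1.2968, 1.965)  len=2.3464
  (v5,v7,v1) [-+-] → (1.305, 1.2968, 1.965)–(1.04143, 1.2968, 1.965)  len=0.2636
  (v6,v4,v2) [+-+] → (1.305, 1.2968, -1.965)–(-1.04143, 1.2968, -1.965)  len=2.3464
  (v6,v5,v4) [+--] → (1.305, 1.2968, -1.56813)–(1.305, 1.2968, -1.965)  len=0.3969
  (v7,v5,v6) [+-+] → (1.305, 1.2968, 1.965)–(1.305, 1.2968, -1.56813)  len=3.5331

Chained into 1 loop(s):
  loop 1: 8 segments, perimeter = 13.0800
Total perimeter = 13.080


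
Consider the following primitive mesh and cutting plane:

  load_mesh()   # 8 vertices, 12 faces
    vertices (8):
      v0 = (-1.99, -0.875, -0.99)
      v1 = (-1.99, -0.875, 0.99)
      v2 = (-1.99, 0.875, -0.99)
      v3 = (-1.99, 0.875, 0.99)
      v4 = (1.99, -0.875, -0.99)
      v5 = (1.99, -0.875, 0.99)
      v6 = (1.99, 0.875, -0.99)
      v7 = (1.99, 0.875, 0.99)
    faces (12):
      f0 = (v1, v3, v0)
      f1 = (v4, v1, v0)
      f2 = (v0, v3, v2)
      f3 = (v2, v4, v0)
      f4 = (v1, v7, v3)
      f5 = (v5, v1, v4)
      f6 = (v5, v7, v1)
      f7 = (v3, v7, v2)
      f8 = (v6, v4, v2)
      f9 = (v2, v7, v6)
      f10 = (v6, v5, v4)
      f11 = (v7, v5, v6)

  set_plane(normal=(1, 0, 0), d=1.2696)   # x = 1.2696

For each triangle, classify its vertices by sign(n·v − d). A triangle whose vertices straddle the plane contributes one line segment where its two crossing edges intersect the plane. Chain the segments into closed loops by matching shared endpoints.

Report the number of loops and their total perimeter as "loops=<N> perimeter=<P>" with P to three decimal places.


loops=1 perimeter=7.460

Straddling triangles (8 of 12):
  (v4,v1,v0) [+--] → (1.2696, -0.875, -0.63161)–(1.2696, -0.875, -0.99)  len=0.3584
  (v2,v4,v0) [-+-] → (1.2696, -0.558241, -0.99)–(1.2696, -0.875, -0.99)  len=0.3168
  (v1,v7,v3) [-+-] → (1.2696, 0.558241, 0.99)–(1.2696, 0.875, 0.99)  len=0.3168
  (v5,v1,v4) [+-+] → (1.2696, -0.875, 0.99)–(1.2696, -0.875, -0.63161)  len=1.6216
  (v5,v7,v1) [++-] → (1.2696, 0.558241, 0.99)–(1.2696, -0.875, 0.99)  len=1.4332
  (v3,v7,v2) [-+-] → (1.2696, 0.875, 0.99)–(1.2696, 0.875, 0.63161)  len=0.3584
  (v6,v4,v2) [++-] → (1.2696, -0.558241, -0.99)–(1.2696, 0.875, -0.99)  len=1.4332
  (v2,v7,v6) [-++] → (1.2696, 0.875, 0.63161)–(1.2696, 0.875, -0.99)  len=1.6216

Chained into 1 loop(s):
  loop 1: 8 segments, perimeter = 7.4600
Total perimeter = 7.460


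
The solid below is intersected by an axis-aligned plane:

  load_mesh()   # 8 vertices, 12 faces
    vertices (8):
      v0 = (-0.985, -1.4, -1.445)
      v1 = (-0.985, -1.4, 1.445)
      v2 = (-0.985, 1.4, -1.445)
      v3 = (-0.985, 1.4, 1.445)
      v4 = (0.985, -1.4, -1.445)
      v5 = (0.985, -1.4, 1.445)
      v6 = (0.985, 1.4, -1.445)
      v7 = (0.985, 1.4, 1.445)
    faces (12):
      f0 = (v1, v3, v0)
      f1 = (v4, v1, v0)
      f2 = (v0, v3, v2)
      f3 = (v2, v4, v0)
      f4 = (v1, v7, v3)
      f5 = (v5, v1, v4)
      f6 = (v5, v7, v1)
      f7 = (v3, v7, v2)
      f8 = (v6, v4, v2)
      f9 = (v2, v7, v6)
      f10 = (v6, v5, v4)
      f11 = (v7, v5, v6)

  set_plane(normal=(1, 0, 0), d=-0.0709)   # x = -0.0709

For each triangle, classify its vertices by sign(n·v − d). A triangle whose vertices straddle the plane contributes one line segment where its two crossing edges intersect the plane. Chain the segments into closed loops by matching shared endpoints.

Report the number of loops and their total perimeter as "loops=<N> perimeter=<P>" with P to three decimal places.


loops=1 perimeter=11.380

Straddling triangles (8 of 12):
  (v4,v1,v0) [+--] → (-0.0709, -1.4, 0.104011)–(-0.0709, -1.4, -1.445)  len=1.5490
  (v2,v4,v0) [-+-] → (-0.0709, 0.100772, -1.445)–(-0.0709, -1.4, -1.445)  len=1.5008
  (v1,v7,v3) [-+-] → (-0.0709, -0.100772, 1.445)–(-0.0709, 1.4, 1.445)  len=1.5008
  (v5,v1,v4) [+-+] → (-0.0709, -1.4, 1.445)–(-0.0709, -1.4, 0.104011)  len=1.3410
  (v5,v7,v1) [++-] → (-0.0709, -0.100772, 1.445)–(-0.0709, -1.4, 1.445)  len=1.2992
  (v3,v7,v2) [-+-] → (-0.0709, 1.4, 1.445)–(-0.0709, 1.4, -0.104011)  len=1.5490
  (v6,v4,v2) [++-] → (-0.0709, 0.100772, -1.445)–(-0.0709, 1.4, -1.445)  len=1.2992
  (v2,v7,v6) [-++] → (-0.0709, 1.4, -0.104011)–(-0.0709, 1.4, -1.445)  len=1.3410

Chained into 1 loop(s):
  loop 1: 8 segments, perimeter = 11.3800
Total perimeter = 11.380


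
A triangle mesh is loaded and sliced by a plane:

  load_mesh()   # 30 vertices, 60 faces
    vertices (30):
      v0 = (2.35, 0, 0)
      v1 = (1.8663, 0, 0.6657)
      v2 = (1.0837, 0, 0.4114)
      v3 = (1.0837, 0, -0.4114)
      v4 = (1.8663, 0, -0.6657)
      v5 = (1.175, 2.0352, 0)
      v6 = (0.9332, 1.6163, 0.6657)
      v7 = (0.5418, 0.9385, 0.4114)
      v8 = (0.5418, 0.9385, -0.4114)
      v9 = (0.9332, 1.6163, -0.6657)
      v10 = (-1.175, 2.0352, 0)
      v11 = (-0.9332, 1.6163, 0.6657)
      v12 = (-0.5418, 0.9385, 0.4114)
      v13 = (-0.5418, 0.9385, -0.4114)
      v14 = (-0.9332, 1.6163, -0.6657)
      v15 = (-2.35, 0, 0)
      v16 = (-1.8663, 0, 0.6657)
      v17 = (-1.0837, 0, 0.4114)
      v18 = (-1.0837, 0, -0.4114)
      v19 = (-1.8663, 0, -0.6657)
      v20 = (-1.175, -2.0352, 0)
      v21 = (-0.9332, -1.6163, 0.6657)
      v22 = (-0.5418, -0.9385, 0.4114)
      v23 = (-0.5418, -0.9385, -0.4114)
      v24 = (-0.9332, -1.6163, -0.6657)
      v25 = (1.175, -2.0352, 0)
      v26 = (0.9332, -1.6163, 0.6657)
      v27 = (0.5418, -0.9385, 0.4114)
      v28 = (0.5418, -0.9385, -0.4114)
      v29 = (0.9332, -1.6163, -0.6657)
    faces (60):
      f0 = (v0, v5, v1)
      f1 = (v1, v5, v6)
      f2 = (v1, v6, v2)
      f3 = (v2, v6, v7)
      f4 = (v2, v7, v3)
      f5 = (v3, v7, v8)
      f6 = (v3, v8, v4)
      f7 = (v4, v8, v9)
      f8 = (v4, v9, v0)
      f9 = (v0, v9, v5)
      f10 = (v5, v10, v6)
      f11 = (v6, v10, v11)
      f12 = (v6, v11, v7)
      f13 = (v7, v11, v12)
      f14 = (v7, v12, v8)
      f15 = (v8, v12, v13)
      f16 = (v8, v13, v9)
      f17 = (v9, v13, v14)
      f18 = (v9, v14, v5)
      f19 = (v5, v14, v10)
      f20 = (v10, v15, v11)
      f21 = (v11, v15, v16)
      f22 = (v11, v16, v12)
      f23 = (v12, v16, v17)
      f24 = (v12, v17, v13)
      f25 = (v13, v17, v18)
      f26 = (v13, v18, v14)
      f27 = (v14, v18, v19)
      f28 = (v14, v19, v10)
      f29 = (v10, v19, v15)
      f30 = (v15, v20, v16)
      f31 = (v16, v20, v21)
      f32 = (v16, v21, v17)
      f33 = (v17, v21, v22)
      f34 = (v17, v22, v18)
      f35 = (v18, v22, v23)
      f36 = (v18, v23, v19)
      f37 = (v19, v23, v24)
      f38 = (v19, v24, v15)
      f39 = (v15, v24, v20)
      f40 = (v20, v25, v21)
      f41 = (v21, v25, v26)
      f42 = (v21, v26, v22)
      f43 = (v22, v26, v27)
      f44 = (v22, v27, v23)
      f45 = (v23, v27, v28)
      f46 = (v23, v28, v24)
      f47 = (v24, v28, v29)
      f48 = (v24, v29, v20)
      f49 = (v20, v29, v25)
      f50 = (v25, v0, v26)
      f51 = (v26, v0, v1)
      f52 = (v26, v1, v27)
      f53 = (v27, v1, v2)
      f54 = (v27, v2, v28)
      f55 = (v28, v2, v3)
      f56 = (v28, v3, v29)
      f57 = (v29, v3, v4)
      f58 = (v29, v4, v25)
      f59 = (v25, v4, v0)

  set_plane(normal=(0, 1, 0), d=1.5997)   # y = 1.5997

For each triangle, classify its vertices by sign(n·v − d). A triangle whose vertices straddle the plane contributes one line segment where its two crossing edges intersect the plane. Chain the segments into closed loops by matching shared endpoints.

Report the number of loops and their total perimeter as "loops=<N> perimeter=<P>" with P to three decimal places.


Straddling triangles (18 of 60):
  (v0,v5,v1) [-+-] → (1.42643, 1.5997, 0)–(1.32293, 1.5997, 0.142449)  len=0.1761
  (v1,v5,v6) [-++] → (1.32293, 1.5997, 0.142449)–(0.942783, 1.5997, 0.6657)  len=0.6468
  (v1,v6,v2) [-+-] → (0.942783, 1.5997, 0.6657)–(0.934746, 1.5997, 0.663088)  len=0.0085
  (v2,v6,v7) [-+-] → (0.934746, 1.5997, 0.663088)–(0.923614, 1.5997, 0.659472)  len=0.0117
  (v4,v8,v9) [--+] → (0.923614, 1.5997, -0.659472)–(0.942783, 1.5997, -0.6657)  len=0.0202
  (v4,v9,v0) [-+-] → (0.942783, 1.5997, -0.6657)–(0.947751, 1.5997, -0.658863)  len=0.0085
  (v0,v9,v5) [-++] → (0.947751, 1.5997, -0.658863)–(1.42643, 1.5997, 0)  len=0.8144
  (v6,v11,v7) [++-] → (-0.897076, 1.5997, 0.659472)–(0.923614, 1.5997, 0.659472)  len=1.8207
  (v7,v11,v12) [-+-] → (-0.897076, 1.5997, 0.659472)–(-0.923614, 1.5997, 0.659472)  len=0.0265
  (v8,v13,v9) [--+] → (0.897076, 1.5997, -0.659472)–(0.923614, 1.5997, -0.659472)  len=0.0265
  (v9,v13,v14) [+-+] → (0.897076, 1.5997, -0.659472)–(-0.923614, 1.5997, -0.659472)  len=1.8207
  (v10,v15,v11) [+-+] → (-1.42643, 1.5997, 0)–(-0.947751, 1.5997, 0.658863)  len=0.8144
  (v11,v15,v16) [+--] → (-0.947751, 1.5997, 0.658863)–(-0.942783, 1.5997, 0.6657)  len=0.0085
  (v11,v16,v12) [+--] → (-0.942783, 1.5997, 0.6657)–(-0.923614, 1.5997, 0.659472)  len=0.0202
  (v13,v18,v14) [--+] → (-0.934746, 1.5997, -0.663088)–(-0.923614, 1.5997, -0.659472)  len=0.0117
  (v14,v18,v19) [+--] → (-0.934746, 1.5997, -0.663088)–(-0.942783, 1.5997, -0.6657)  len=0.0085
  (v14,v19,v10) [+-+] → (-0.942783, 1.5997, -0.6657)–(-1.32293, 1.5997, -0.142449)  len=0.6468
  (v10,v19,v15) [+--] → (-1.32293, 1.5997, -0.142449)–(-1.42643, 1.5997, 0)  len=0.1761

Chained into 1 loop(s):
  loop 1: 18 segments, perimeter = 7.0665
Total perimeter = 7.066

loops=1 perimeter=7.066


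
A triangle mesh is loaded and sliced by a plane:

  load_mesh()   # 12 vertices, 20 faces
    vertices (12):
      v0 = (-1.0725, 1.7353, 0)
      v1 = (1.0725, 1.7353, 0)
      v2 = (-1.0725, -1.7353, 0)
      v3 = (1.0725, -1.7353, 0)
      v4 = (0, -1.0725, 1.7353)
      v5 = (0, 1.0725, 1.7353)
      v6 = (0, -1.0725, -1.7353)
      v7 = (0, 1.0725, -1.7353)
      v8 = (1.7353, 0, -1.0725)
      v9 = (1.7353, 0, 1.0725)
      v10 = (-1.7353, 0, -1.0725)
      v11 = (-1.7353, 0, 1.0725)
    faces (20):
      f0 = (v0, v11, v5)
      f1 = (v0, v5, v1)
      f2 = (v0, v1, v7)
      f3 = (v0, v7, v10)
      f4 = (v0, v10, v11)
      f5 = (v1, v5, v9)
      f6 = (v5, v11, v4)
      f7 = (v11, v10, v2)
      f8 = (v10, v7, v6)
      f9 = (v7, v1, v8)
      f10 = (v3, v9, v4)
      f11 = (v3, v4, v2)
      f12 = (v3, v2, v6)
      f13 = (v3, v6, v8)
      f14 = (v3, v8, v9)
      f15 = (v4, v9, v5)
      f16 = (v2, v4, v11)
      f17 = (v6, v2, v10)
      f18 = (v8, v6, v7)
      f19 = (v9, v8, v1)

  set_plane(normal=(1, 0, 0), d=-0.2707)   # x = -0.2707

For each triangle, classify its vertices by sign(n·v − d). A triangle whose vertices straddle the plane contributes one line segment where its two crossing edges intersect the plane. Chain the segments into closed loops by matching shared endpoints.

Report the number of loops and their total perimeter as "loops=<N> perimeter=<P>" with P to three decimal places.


loops=1 perimeter=11.068

Straddling triangles (10 of 20):
  (v0,v11,v5) [--+] → (-0.2707, 0.905194, 1.63191)–(-0.2707, 1.23979, 1.29731)  len=0.4732
  (v0,v5,v1) [-++] → (-0.2707, 1.23979, 1.29731)–(-0.2707, 1.7353, 0)  len=1.3887
  (v0,v1,v7) [-++] → (-0.2707, 1.7353, 0)–(-0.2707, 1.23979, -1.29731)  len=1.3887
  (v0,v7,v10) [-+-] → (-0.2707, 1.23979, -1.29731)–(-0.2707, 0.905194, -1.63191)  len=0.4732
  (v5,v11,v4) [+-+] → (-0.2707, 0.905194, 1.63191)–(-0.2707, -0.905194, 1.63191)  len=1.8104
  (v10,v7,v6) [-++] → (-0.2707, 0.905194, -1.63191)–(-0.2707, -0.905194, -1.63191)  len=1.8104
  (v3,v4,v2) [++-] → (-0.2707, -1.23979, 1.29731)–(-0.2707, -1.7353, 0)  len=1.3887
  (v3,v2,v6) [+-+] → (-0.2707, -1.7353, 0)–(-0.2707, -1.23979, -1.29731)  len=1.3887
  (v2,v4,v11) [-+-] → (-0.2707, -1.23979, 1.29731)–(-0.2707, -0.905194, 1.63191)  len=0.4732
  (v6,v2,v10) [+--] → (-0.2707, -1.23979, -1.29731)–(-0.2707, -0.905194, -1.63191)  len=0.4732

Chained into 1 loop(s):
  loop 1: 10 segments, perimeter = 11.0684
Total perimeter = 11.068


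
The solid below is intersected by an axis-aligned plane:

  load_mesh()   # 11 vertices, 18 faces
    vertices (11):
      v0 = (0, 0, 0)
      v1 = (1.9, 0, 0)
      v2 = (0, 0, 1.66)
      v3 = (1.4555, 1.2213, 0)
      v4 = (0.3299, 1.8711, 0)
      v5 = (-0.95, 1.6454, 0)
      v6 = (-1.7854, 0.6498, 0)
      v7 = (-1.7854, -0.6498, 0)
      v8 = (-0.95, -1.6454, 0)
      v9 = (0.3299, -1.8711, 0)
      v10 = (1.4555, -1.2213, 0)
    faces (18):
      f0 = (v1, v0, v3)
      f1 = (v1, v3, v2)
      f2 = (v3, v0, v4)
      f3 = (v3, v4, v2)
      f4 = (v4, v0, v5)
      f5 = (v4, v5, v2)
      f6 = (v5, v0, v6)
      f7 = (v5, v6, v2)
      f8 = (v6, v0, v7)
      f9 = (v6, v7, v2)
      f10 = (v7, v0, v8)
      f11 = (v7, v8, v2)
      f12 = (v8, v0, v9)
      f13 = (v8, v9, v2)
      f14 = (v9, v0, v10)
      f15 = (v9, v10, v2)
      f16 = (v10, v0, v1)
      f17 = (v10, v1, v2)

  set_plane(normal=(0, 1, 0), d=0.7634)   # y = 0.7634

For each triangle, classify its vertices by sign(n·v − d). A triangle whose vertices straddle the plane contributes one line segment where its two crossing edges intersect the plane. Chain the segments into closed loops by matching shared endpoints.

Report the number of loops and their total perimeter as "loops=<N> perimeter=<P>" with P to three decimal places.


Straddling triangles (8 of 18):
  (v1,v0,v3) [--+] → (0.909792, 0.7634, 0)–(1.62216, 0.7634, 0)  len=0.7124
  (v1,v3,v2) [-+-] → (1.62216, 0.7634, 0)–(0.909792, 0.7634, 0.622381)  len=0.9459
  (v3,v0,v4) [+-+] → (0.909792, 0.7634, 0)–(0.134598, 0.7634, 0)  len=0.7752
  (v3,v4,v2) [++-] → (0.134598, 0.7634, 0.982728)–(0.909792, 0.7634, 0.622381)  len=0.8549
  (v4,v0,v5) [+-+] → (0.134598, 0.7634, 0)–(-0.440762, 0.7634, 0)  len=0.5754
  (v4,v5,v2) [++-] → (-0.440762, 0.7634, 0.889826)–(0.134598, 0.7634, 0.982728)  len=0.5828
  (v5,v0,v6) [+--] → (-0.440762, 0.7634, 0)–(-1.69008, 0.7634, 0)  len=1.2493
  (v5,v6,v2) [+--] → (-1.69008, 0.7634, 0)–(-0.440762, 0.7634, 0.889826)  len=1.5338

Chained into 1 loop(s):
  loop 1: 8 segments, perimeter = 7.2297
Total perimeter = 7.230

loops=1 perimeter=7.230


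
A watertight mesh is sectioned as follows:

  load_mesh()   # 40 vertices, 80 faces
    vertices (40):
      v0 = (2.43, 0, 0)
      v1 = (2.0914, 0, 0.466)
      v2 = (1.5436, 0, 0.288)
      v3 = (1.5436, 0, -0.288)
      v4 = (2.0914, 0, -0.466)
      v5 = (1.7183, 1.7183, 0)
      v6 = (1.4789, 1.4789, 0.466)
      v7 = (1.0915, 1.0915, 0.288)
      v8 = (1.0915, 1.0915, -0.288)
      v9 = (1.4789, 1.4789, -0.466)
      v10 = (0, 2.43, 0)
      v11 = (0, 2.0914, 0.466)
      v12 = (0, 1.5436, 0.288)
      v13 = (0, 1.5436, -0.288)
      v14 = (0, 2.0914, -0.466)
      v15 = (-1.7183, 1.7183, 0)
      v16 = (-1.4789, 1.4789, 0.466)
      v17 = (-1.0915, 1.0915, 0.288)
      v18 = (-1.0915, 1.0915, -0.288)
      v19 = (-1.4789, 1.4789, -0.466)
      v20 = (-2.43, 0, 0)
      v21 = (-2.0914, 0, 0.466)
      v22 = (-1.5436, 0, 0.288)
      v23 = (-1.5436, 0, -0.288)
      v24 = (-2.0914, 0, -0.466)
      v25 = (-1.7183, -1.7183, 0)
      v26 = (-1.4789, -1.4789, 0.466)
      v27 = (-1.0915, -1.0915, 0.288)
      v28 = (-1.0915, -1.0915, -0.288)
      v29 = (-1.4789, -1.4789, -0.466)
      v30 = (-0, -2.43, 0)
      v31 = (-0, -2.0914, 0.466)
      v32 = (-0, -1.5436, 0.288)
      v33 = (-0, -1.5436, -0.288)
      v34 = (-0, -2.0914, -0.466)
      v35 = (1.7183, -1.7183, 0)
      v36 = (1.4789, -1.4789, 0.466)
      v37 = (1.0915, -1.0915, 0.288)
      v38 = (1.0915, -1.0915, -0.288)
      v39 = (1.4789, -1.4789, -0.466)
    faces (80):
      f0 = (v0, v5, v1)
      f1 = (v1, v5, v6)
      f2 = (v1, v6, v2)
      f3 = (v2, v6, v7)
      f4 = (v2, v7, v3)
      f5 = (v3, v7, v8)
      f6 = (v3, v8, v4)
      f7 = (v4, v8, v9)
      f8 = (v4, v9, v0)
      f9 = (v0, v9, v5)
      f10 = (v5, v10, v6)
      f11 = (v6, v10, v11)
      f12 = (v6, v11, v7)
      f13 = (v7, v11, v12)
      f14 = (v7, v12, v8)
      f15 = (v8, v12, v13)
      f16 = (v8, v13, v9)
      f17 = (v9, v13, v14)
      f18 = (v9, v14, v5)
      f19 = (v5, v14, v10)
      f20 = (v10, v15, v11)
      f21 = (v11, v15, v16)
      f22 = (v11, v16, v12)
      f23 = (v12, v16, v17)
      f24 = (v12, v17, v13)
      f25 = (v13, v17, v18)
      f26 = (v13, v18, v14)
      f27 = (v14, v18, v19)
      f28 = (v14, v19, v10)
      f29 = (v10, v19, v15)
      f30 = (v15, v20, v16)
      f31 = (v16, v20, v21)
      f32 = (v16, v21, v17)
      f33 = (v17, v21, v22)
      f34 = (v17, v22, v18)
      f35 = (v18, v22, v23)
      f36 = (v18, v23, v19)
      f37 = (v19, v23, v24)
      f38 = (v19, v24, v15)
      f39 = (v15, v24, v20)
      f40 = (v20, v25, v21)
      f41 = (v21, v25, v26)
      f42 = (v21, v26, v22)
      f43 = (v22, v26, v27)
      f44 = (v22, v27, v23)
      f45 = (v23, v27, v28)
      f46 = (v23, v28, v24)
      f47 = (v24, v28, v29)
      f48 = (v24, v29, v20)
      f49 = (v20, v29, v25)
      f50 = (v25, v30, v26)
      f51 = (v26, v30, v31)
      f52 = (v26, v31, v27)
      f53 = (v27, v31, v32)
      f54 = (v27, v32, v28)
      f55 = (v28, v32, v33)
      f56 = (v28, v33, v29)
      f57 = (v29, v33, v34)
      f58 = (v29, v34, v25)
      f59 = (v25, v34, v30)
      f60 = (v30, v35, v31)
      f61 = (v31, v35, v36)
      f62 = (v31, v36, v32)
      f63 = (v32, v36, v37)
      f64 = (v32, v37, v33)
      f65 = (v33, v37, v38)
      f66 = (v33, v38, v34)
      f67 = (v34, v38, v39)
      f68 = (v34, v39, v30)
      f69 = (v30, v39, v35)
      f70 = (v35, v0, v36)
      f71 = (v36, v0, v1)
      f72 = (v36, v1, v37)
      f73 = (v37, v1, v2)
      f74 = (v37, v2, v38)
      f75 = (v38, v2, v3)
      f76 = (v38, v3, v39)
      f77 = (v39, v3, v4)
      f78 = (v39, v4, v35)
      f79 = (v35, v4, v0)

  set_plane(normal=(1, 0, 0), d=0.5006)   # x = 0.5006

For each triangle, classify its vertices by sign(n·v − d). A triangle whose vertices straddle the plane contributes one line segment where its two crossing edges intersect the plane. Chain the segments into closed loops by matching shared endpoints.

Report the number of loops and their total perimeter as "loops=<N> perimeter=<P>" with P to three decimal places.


Straddling triangles (20 of 80):
  (v5,v10,v6) [+-+] → (0.5006, 2.22266, 0)–(0.5006, 2.10806, 0.157739)  len=0.1950
  (v6,v10,v11) [+--] → (0.5006, 2.10806, 0.157739)–(0.5006, 1.88407, 0.466)  len=0.3810
  (v6,v11,v7) [+-+] → (0.5006, 1.88407, 0.466)–(0.5006, 1.63281, 0.384363)  len=0.2642
  (v7,v11,v12) [+--] → (0.5006, 1.63281, 0.384363)–(0.5006, 1.33625, 0.288)  len=0.3118
  (v7,v12,v8) [+-+] → (0.5006, 1.33625, 0.288)–(0.5006, 1.33625, 0.0238263)  len=0.2642
  (v8,v12,v13) [+--] → (0.5006, 1.33625, 0.0238263)–(0.5006, 1.33625, -0.288)  len=0.3118
  (v8,v13,v9) [+-+] → (0.5006, 1.33625, -0.288)–(0.5006, 1.5217, -0.348252)  len=0.1950
  (v9,v13,v14) [+--] → (0.5006, 1.5217, -0.348252)–(0.5006, 1.88407, -0.466)  len=0.3810
  (v9,v14,v5) [+-+] → (0.5006, 1.88407, -0.466)–(0.5006, 1.9827, -0.330238)  len=0.1678
  (v5,v14,v10) [+--] → (0.5006, 1.9827, -0.330238)–(0.5006, 2.22266, 0)  len=0.4082
  (v30,v35,v31) [-+-] → (0.5006, -2.22266, 0)–(0.5006, -1.9827, 0.330238)  len=0.4082
  (v31,v35,v36) [-++] → (0.5006, -1.9827, 0.330238)–(0.5006, -1.88407, 0.466)  len=0.1678
  (v31,v36,v32) [-+-] → (0.5006, -1.88407, 0.466)–(0.5006, -1.5217, 0.348252)  len=0.3810
  (v32,v36,v37) [-++] → (0.5006, -1.5217, 0.348252)–(0.5006, -1.33625, 0.288)  len=0.1950
  (v32,v37,v33) [-+-] → (0.5006, -1.33625, 0.288)–(0.5006, -1.33625, -0.0238263)  len=0.3118
  (v33,v37,v38) [-++] → (0.5006, -1.33625, -0.0238263)–(0.5006, -1.33625, -0.288)  len=0.2642
  (v33,v38,v34) [-+-] → (0.5006, -1.33625, -0.288)–(0.5006, -1.63281, -0.384363)  len=0.3118
  (v34,v38,v39) [-++] → (0.5006, -1.63281, -0.384363)–(0.5006, -1.88407, -0.466)  len=0.2642
  (v34,v39,v30) [-+-] → (0.5006, -1.88407, -0.466)–(0.5006, -2.10806, -0.157739)  len=0.3810
  (v30,v39,v35) [-++] → (0.5006, -2.10806, -0.157739)–(0.5006, -2.22266, 0)  len=0.1950

Chained into 2 loop(s):
  loop 1: 10 segments, perimeter = 2.8801
  loop 2: 10 segments, perimeter = 2.8801
Total perimeter = 5.760

loops=2 perimeter=5.760


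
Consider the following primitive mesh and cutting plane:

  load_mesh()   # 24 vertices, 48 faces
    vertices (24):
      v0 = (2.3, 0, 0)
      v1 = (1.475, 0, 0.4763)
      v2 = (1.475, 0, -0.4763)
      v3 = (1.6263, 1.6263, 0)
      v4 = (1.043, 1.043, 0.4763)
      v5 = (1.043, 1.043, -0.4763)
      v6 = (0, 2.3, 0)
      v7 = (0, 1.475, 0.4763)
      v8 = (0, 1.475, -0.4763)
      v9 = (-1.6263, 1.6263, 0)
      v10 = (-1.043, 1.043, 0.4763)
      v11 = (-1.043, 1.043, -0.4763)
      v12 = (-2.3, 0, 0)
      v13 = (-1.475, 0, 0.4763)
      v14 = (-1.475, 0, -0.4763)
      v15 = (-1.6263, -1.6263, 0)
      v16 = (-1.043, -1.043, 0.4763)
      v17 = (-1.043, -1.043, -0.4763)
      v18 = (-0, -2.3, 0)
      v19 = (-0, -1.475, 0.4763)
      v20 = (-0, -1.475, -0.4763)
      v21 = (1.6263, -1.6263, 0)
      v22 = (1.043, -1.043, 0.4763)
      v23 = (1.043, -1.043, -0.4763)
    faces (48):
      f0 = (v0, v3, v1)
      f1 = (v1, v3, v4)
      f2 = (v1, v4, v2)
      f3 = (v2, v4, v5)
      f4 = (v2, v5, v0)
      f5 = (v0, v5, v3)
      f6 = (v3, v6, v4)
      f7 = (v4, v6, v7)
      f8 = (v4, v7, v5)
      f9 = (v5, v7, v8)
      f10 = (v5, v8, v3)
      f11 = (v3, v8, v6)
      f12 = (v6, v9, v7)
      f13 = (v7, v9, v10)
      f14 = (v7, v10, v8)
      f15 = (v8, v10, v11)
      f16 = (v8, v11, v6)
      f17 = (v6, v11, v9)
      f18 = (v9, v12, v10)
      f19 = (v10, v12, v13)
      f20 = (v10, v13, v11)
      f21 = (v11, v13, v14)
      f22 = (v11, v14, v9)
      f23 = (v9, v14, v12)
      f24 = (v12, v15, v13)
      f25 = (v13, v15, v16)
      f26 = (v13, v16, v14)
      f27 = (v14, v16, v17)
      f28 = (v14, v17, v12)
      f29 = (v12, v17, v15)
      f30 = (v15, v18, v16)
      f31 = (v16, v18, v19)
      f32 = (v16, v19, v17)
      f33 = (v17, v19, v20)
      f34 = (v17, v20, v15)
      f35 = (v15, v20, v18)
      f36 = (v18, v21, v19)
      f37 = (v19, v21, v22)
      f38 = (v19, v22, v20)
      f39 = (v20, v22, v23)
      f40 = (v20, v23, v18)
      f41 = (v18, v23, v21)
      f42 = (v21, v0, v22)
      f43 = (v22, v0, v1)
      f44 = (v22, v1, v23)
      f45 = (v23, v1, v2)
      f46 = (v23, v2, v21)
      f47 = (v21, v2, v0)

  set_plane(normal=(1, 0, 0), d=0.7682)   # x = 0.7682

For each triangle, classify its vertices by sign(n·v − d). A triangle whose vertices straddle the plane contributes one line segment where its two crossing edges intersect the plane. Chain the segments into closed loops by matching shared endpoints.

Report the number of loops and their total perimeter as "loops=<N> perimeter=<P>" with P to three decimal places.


Straddling triangles (12 of 48):
  (v3,v6,v4) [+-+] → (0.7682, 1.98177, 0)–(0.7682, 1.37418, 0.350809)  len=0.7016
  (v4,v6,v7) [+--] → (0.7682, 1.37418, 0.350809)–(0.7682, 1.15682, 0.4763)  len=0.2510
  (v4,v7,v5) [+-+] → (0.7682, 1.15682, 0.4763)–(0.7682, 1.15682, -0.225318)  len=0.7016
  (v5,v7,v8) [+--] → (0.7682, 1.15682, -0.225318)–(0.7682, 1.15682, -0.4763)  len=0.2510
  (v5,v8,v3) [+-+] → (0.7682, 1.15682, -0.4763)–(0.7682, 1.54647, -0.251315)  len=0.4499
  (v3,v8,v6) [+--] → (0.7682, 1.54647, -0.251315)–(0.7682, 1.98177, 0)  len=0.5026
  (v18,v21,v19) [-+-] → (0.7682, -1.98177, 0)–(0.7682, -1.54647, 0.251315)  len=0.5026
  (v19,v21,v22) [-++] → (0.7682, -1.54647, 0.251315)–(0.7682, -1.15682, 0.4763)  len=0.4499
  (v19,v22,v20) [-+-] → (0.7682, -1.15682, 0.4763)–(0.7682, -1.15682, 0.225318)  len=0.2510
  (v20,v22,v23) [-++] → (0.7682, -1.15682, 0.225318)–(0.7682, -1.15682, -0.4763)  len=0.7016
  (v20,v23,v18) [-+-] → (0.7682, -1.15682, -0.4763)–(0.7682, -1.37418, -0.350809)  len=0.2510
  (v18,v23,v21) [-++] → (0.7682, -1.37418, -0.350809)–(0.7682, -1.98177, 0)  len=0.7016

Chained into 2 loop(s):
  loop 1: 6 segments, perimeter = 2.8578
  loop 2: 6 segments, perimeter = 2.8578
Total perimeter = 5.716

loops=2 perimeter=5.716


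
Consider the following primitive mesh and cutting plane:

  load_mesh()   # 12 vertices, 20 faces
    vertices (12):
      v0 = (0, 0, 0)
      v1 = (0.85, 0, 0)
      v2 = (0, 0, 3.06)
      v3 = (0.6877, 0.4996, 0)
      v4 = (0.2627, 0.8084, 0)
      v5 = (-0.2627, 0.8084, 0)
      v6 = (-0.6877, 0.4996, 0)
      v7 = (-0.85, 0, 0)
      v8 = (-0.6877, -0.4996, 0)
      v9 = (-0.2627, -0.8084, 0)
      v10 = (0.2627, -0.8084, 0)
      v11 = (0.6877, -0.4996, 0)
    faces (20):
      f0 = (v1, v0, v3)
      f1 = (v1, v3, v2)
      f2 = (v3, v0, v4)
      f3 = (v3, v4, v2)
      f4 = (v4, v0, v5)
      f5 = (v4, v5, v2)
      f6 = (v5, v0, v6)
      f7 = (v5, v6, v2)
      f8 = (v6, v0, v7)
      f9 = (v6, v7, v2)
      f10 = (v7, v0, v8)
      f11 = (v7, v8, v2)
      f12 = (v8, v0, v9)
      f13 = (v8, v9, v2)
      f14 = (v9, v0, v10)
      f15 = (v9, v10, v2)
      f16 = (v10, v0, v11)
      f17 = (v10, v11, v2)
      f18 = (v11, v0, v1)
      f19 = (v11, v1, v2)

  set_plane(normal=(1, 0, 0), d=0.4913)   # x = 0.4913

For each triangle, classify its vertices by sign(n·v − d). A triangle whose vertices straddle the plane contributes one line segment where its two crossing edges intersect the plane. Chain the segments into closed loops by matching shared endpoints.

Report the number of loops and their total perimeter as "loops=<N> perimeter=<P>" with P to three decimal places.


Straddling triangles (8 of 20):
  (v1,v0,v3) [+-+] → (0.4913, 0, 0)–(0.4913, 0.356919, 0)  len=0.3569
  (v1,v3,v2) [++-] → (0.4913, 0.356919, 0.873904)–(0.4913, 0, 1.29132)  len=0.5492
  (v3,v0,v4) [+--] → (0.4913, 0.356919, 0)–(0.4913, 0.642302, 0)  len=0.2854
  (v3,v4,v2) [+--] → (0.4913, 0.642302, 0)–(0.4913, 0.356919, 0.873904)  len=0.9193
  (v10,v0,v11) [--+] → (0.4913, -0.356919, 0)–(0.4913, -0.642302, 0)  len=0.2854
  (v10,v11,v2) [-+-] → (0.4913, -0.642302, 0)–(0.4913, -0.356919, 0.873904)  len=0.9193
  (v11,v0,v1) [+-+] → (0.4913, -0.356919, 0)–(0.4913, 0, 0)  len=0.3569
  (v11,v1,v2) [++-] → (0.4913, 0, 1.29132)–(0.4913, -0.356919, 0.873904)  len=0.5492

Chained into 1 loop(s):
  loop 1: 8 segments, perimeter = 4.2217
Total perimeter = 4.222

loops=1 perimeter=4.222
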